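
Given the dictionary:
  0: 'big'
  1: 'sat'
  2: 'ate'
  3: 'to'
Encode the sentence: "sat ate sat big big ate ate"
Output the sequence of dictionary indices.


Look up each word in the dictionary:
  'sat' -> 1
  'ate' -> 2
  'sat' -> 1
  'big' -> 0
  'big' -> 0
  'ate' -> 2
  'ate' -> 2

Encoded: [1, 2, 1, 0, 0, 2, 2]


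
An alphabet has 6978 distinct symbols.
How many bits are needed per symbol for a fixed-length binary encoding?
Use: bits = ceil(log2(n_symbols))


log2(6978) = 12.7686
Bracket: 2^12 = 4096 < 6978 <= 2^13 = 8192
So ceil(log2(6978)) = 13

bits = ceil(log2(6978)) = ceil(12.7686) = 13 bits


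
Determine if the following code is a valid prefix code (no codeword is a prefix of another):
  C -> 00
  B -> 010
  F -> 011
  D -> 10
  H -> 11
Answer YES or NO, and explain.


Checking each pair (does one codeword prefix another?):
  C='00' vs B='010': no prefix
  C='00' vs F='011': no prefix
  C='00' vs D='10': no prefix
  C='00' vs H='11': no prefix
  B='010' vs C='00': no prefix
  B='010' vs F='011': no prefix
  B='010' vs D='10': no prefix
  B='010' vs H='11': no prefix
  F='011' vs C='00': no prefix
  F='011' vs B='010': no prefix
  F='011' vs D='10': no prefix
  F='011' vs H='11': no prefix
  D='10' vs C='00': no prefix
  D='10' vs B='010': no prefix
  D='10' vs F='011': no prefix
  D='10' vs H='11': no prefix
  H='11' vs C='00': no prefix
  H='11' vs B='010': no prefix
  H='11' vs F='011': no prefix
  H='11' vs D='10': no prefix
No violation found over all pairs.

YES -- this is a valid prefix code. No codeword is a prefix of any other codeword.


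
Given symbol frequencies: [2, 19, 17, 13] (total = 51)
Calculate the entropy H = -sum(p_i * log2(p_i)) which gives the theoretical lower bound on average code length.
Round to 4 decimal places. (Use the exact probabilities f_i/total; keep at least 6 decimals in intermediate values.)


Per-symbol terms -p_i * log2(p_i) with p_i = f_i/51:
  p = 2/51 = 0.039216: log2(p) = -4.672425, -p*log2(p) = 0.183232
  p = 19/51 = 0.372549: log2(p) = -1.424498, -p*log2(p) = 0.530695
  p = 17/51 = 0.333333: log2(p) = -1.584963, -p*log2(p) = 0.528321
  p = 13/51 = 0.254902: log2(p) = -1.971986, -p*log2(p) = 0.502663
H = 0.183232 + 0.530695 + 0.528321 + 0.502663 = 1.744911

H = 1.7449 bits/symbol


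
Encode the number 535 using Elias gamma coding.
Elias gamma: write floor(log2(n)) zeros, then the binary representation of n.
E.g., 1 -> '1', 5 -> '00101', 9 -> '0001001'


num_bits = floor(log2(535)) + 1 = 10
leading_zeros = num_bits - 1 = 9
binary(535) = 1000010111

Elias gamma(535) = '000000000' + '1000010111' = 0000000001000010111 (19 bits)


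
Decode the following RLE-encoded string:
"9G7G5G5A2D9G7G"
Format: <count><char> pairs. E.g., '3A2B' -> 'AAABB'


Expanding each <count><char> pair:
  9G -> 'GGGGGGGGG'
  7G -> 'GGGGGGG'
  5G -> 'GGGGG'
  5A -> 'AAAAA'
  2D -> 'DD'
  9G -> 'GGGGGGGGG'
  7G -> 'GGGGGGG'

Decoded = GGGGGGGGGGGGGGGGGGGGGAAAAADDGGGGGGGGGGGGGGGG


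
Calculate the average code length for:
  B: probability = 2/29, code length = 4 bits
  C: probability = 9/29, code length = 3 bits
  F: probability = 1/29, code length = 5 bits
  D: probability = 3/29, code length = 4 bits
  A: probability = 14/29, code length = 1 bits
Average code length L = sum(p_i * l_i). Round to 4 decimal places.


Weighted contributions p_i * l_i:
  B: (2/29) * 4 = 8/29
  C: (9/29) * 3 = 27/29
  F: (1/29) * 5 = 5/29
  D: (3/29) * 4 = 12/29
  A: (14/29) * 1 = 14/29
Sum = (8 + 27 + 5 + 12 + 14)/29 = 66/29

L = 66/29 = 2.2759 bits/symbol


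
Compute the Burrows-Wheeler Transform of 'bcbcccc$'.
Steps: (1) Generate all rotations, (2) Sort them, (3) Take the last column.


Rotations (sorted):
  0: $bcbcccc -> last char: c
  1: bcbcccc$ -> last char: $
  2: bcccc$bc -> last char: c
  3: c$bcbccc -> last char: c
  4: cbcccc$b -> last char: b
  5: cc$bcbcc -> last char: c
  6: ccc$bcbc -> last char: c
  7: cccc$bcb -> last char: b


BWT = c$ccbccb


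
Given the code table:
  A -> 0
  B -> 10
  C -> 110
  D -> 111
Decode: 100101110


Decoding:
10 -> B
0 -> A
10 -> B
111 -> D
0 -> A


Result: BABDA


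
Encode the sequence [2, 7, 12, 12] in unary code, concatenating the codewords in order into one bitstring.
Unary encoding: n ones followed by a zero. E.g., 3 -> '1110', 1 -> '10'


Encode each number as n ones followed by a terminating 0:
  2 -> 110 (3 bits)
  7 -> 11111110 (8 bits)
  12 -> 1111111111110 (13 bits)
  12 -> 1111111111110 (13 bits)
Total length = 3 + 8 + 13 + 13 = 37 bits.

Unary([2, 7, 12, 12]) = 1101111111011111111111101111111111110 (37 bits)


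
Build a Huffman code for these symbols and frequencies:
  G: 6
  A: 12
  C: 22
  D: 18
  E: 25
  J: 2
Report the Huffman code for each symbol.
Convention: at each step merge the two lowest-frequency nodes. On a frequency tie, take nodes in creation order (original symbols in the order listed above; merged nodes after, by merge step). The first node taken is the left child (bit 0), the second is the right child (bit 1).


Huffman tree construction:
Step 1: Merge J(2) + G(6) = 8
Step 2: Merge (J+G)(8) + A(12) = 20
Step 3: Merge D(18) + ((J+G)+A)(20) = 38
Step 4: Merge C(22) + E(25) = 47
Step 5: Merge (D+((J+G)+A))(38) + (C+E)(47) = 85
Read each symbol's code off the tree from the root (left child = 0, right child = 1).

Codes:
  G: 0101 (length 4)
  A: 011 (length 3)
  C: 10 (length 2)
  D: 00 (length 2)
  E: 11 (length 2)
  J: 0100 (length 4)
Average code length: 198/85 = 2.3294 bits/symbol


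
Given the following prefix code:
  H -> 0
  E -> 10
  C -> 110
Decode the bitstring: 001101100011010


Decoding step by step:
Bits 0 -> H
Bits 0 -> H
Bits 110 -> C
Bits 110 -> C
Bits 0 -> H
Bits 0 -> H
Bits 110 -> C
Bits 10 -> E


Decoded message: HHCCHHCE


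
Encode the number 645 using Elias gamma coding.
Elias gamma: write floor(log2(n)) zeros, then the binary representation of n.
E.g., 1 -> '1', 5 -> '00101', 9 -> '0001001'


num_bits = floor(log2(645)) + 1 = 10
leading_zeros = num_bits - 1 = 9
binary(645) = 1010000101

Elias gamma(645) = '000000000' + '1010000101' = 0000000001010000101 (19 bits)


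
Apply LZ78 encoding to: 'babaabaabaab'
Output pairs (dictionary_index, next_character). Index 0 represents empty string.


LZ78 encoding steps:
Dictionary: {0: ''}
Step 1: w='' (idx 0), next='b' -> output (0, 'b'), add 'b' as idx 1
Step 2: w='' (idx 0), next='a' -> output (0, 'a'), add 'a' as idx 2
Step 3: w='b' (idx 1), next='a' -> output (1, 'a'), add 'ba' as idx 3
Step 4: w='a' (idx 2), next='b' -> output (2, 'b'), add 'ab' as idx 4
Step 5: w='a' (idx 2), next='a' -> output (2, 'a'), add 'aa' as idx 5
Step 6: w='ba' (idx 3), next='a' -> output (3, 'a'), add 'baa' as idx 6
Step 7: w='b' (idx 1), end of input -> output (1, '')


Encoded: [(0, 'b'), (0, 'a'), (1, 'a'), (2, 'b'), (2, 'a'), (3, 'a'), (1, '')]


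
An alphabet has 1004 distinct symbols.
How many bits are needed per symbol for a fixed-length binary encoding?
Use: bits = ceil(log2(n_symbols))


log2(1004) = 9.9715
Bracket: 2^9 = 512 < 1004 <= 2^10 = 1024
So ceil(log2(1004)) = 10

bits = ceil(log2(1004)) = ceil(9.9715) = 10 bits


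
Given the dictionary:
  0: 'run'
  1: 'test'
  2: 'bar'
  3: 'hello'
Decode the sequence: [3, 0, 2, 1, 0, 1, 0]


Look up each index in the dictionary:
  3 -> 'hello'
  0 -> 'run'
  2 -> 'bar'
  1 -> 'test'
  0 -> 'run'
  1 -> 'test'
  0 -> 'run'

Decoded: "hello run bar test run test run"


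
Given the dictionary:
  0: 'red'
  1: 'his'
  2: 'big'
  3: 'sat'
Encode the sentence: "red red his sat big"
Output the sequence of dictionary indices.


Look up each word in the dictionary:
  'red' -> 0
  'red' -> 0
  'his' -> 1
  'sat' -> 3
  'big' -> 2

Encoded: [0, 0, 1, 3, 2]


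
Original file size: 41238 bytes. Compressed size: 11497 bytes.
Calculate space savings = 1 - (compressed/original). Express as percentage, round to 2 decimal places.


ratio = compressed/original = 11497/41238 = 0.278796
savings = 1 - ratio = 1 - 0.278796 = 0.721204
as a percentage: 0.721204 * 100 = 72.12%

Space savings = 1 - 11497/41238 = 72.12%


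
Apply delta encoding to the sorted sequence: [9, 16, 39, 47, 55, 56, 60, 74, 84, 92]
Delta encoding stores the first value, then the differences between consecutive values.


First value: 9
Deltas:
  16 - 9 = 7
  39 - 16 = 23
  47 - 39 = 8
  55 - 47 = 8
  56 - 55 = 1
  60 - 56 = 4
  74 - 60 = 14
  84 - 74 = 10
  92 - 84 = 8


Delta encoded: [9, 7, 23, 8, 8, 1, 4, 14, 10, 8]


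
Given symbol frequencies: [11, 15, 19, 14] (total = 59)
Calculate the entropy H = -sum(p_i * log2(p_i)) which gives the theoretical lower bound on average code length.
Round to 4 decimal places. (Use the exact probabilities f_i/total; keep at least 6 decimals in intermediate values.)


Per-symbol terms -p_i * log2(p_i) with p_i = f_i/59:
  p = 11/59 = 0.186441: log2(p) = -2.423211, -p*log2(p) = 0.451785
  p = 15/59 = 0.254237: log2(p) = -1.975752, -p*log2(p) = 0.502310
  p = 19/59 = 0.322034: log2(p) = -1.634716, -p*log2(p) = 0.526434
  p = 14/59 = 0.237288: log2(p) = -2.075288, -p*log2(p) = 0.492441
H = 0.451785 + 0.502310 + 0.526434 + 0.492441 = 1.972970

H = 1.973 bits/symbol


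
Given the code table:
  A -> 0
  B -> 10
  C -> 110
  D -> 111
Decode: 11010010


Decoding:
110 -> C
10 -> B
0 -> A
10 -> B


Result: CBAB


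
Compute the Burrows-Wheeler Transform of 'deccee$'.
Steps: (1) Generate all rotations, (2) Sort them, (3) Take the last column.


Rotations (sorted):
  0: $deccee -> last char: e
  1: ccee$de -> last char: e
  2: cee$dec -> last char: c
  3: deccee$ -> last char: $
  4: e$decce -> last char: e
  5: eccee$d -> last char: d
  6: ee$decc -> last char: c


BWT = eec$edc


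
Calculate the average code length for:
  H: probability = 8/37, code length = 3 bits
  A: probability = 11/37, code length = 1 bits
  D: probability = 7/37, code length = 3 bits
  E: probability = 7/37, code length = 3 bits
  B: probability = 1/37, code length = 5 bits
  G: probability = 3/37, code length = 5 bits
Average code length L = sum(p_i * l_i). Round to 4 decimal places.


Weighted contributions p_i * l_i:
  H: (8/37) * 3 = 24/37
  A: (11/37) * 1 = 11/37
  D: (7/37) * 3 = 21/37
  E: (7/37) * 3 = 21/37
  B: (1/37) * 5 = 5/37
  G: (3/37) * 5 = 15/37
Sum = (24 + 11 + 21 + 21 + 5 + 15)/37 = 97/37

L = 97/37 = 2.6216 bits/symbol


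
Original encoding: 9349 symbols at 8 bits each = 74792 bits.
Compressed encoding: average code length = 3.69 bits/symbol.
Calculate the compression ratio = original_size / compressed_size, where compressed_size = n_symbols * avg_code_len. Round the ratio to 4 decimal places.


original_size = n_symbols * orig_bits = 9349 * 8 = 74792 bits
compressed_size = n_symbols * avg_code_len = 9349 * 3.69 = 34497.81 bits
ratio = original_size / compressed_size = 74792 / 34497.81 = 2.168

Compression ratio = 2.168


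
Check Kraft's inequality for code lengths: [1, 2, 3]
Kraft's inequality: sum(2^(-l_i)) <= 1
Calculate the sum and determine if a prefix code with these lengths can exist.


Sum = 2^(-1) + 2^(-2) + 2^(-3)
    = 0.5 + 0.25 + 0.125
    = 7/8 = 0.875
Since 0.875 <= 1, Kraft's inequality IS satisfied.
A prefix code with these lengths CAN exist.

Kraft sum = 0.875. Satisfied.


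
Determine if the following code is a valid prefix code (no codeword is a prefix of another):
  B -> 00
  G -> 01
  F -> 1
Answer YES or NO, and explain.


Checking each pair (does one codeword prefix another?):
  B='00' vs G='01': no prefix
  B='00' vs F='1': no prefix
  G='01' vs B='00': no prefix
  G='01' vs F='1': no prefix
  F='1' vs B='00': no prefix
  F='1' vs G='01': no prefix
No violation found over all pairs.

YES -- this is a valid prefix code. No codeword is a prefix of any other codeword.


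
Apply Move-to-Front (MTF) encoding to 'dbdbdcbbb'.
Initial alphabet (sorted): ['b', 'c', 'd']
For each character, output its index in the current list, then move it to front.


MTF encoding:
'd': index 2 in ['b', 'c', 'd'] -> ['d', 'b', 'c']
'b': index 1 in ['d', 'b', 'c'] -> ['b', 'd', 'c']
'd': index 1 in ['b', 'd', 'c'] -> ['d', 'b', 'c']
'b': index 1 in ['d', 'b', 'c'] -> ['b', 'd', 'c']
'd': index 1 in ['b', 'd', 'c'] -> ['d', 'b', 'c']
'c': index 2 in ['d', 'b', 'c'] -> ['c', 'd', 'b']
'b': index 2 in ['c', 'd', 'b'] -> ['b', 'c', 'd']
'b': index 0 in ['b', 'c', 'd'] -> ['b', 'c', 'd']
'b': index 0 in ['b', 'c', 'd'] -> ['b', 'c', 'd']


Output: [2, 1, 1, 1, 1, 2, 2, 0, 0]


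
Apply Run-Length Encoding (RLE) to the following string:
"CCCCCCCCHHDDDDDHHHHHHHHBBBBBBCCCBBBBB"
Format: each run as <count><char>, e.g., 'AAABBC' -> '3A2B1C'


Scanning runs left to right:
  i=0: run of 'C' x 8 -> '8C'
  i=8: run of 'H' x 2 -> '2H'
  i=10: run of 'D' x 5 -> '5D'
  i=15: run of 'H' x 8 -> '8H'
  i=23: run of 'B' x 6 -> '6B'
  i=29: run of 'C' x 3 -> '3C'
  i=32: run of 'B' x 5 -> '5B'

RLE = 8C2H5D8H6B3C5B


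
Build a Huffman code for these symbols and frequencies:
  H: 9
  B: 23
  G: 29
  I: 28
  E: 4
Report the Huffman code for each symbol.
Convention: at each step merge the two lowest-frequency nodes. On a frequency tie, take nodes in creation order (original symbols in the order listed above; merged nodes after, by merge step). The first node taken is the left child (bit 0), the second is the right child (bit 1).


Huffman tree construction:
Step 1: Merge E(4) + H(9) = 13
Step 2: Merge (E+H)(13) + B(23) = 36
Step 3: Merge I(28) + G(29) = 57
Step 4: Merge ((E+H)+B)(36) + (I+G)(57) = 93
Read each symbol's code off the tree from the root (left child = 0, right child = 1).

Codes:
  H: 001 (length 3)
  B: 01 (length 2)
  G: 11 (length 2)
  I: 10 (length 2)
  E: 000 (length 3)
Average code length: 199/93 = 2.1398 bits/symbol


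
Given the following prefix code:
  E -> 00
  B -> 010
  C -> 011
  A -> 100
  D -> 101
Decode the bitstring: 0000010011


Decoding step by step:
Bits 00 -> E
Bits 00 -> E
Bits 010 -> B
Bits 011 -> C


Decoded message: EEBC


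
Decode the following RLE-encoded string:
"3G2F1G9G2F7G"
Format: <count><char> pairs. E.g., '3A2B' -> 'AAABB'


Expanding each <count><char> pair:
  3G -> 'GGG'
  2F -> 'FF'
  1G -> 'G'
  9G -> 'GGGGGGGGG'
  2F -> 'FF'
  7G -> 'GGGGGGG'

Decoded = GGGFFGGGGGGGGGGFFGGGGGGG


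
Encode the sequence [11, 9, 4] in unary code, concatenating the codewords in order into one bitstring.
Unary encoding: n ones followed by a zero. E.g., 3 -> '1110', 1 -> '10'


Encode each number as n ones followed by a terminating 0:
  11 -> 111111111110 (12 bits)
  9 -> 1111111110 (10 bits)
  4 -> 11110 (5 bits)
Total length = 12 + 10 + 5 = 27 bits.

Unary([11, 9, 4]) = 111111111110111111111011110 (27 bits)


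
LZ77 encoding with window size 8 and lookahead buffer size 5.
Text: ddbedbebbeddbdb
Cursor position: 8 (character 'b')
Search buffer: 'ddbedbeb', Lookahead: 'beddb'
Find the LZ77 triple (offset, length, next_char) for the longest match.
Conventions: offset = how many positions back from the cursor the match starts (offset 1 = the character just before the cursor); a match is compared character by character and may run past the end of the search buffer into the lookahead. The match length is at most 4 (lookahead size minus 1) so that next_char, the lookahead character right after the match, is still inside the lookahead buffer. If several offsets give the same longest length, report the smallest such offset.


Try each offset into the search buffer:
  offset=1 (pos 7, char 'b'): match length 1
  offset=2 (pos 6, char 'e'): match length 0
  offset=3 (pos 5, char 'b'): match length 2
  offset=4 (pos 4, char 'd'): match length 0
  offset=5 (pos 3, char 'e'): match length 0
  offset=6 (pos 2, char 'b'): match length 3
  offset=7 (pos 1, char 'd'): match length 0
  offset=8 (pos 0, char 'd'): match length 0
Longest match has length 3 at offset 6.
next_char = character at position 8 + 3 = 11 -> 'd'

Best match: offset=6, length=3 (matching 'bed' starting at position 2)
LZ77 triple: (6, 3, 'd')


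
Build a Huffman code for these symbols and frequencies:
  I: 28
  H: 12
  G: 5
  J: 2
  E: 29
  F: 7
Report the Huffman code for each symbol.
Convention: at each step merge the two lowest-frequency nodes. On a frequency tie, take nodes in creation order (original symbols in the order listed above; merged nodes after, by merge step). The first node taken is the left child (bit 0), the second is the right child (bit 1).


Huffman tree construction:
Step 1: Merge J(2) + G(5) = 7
Step 2: Merge F(7) + (J+G)(7) = 14
Step 3: Merge H(12) + (F+(J+G))(14) = 26
Step 4: Merge (H+(F+(J+G)))(26) + I(28) = 54
Step 5: Merge E(29) + ((H+(F+(J+G)))+I)(54) = 83
Read each symbol's code off the tree from the root (left child = 0, right child = 1).

Codes:
  I: 11 (length 2)
  H: 100 (length 3)
  G: 10111 (length 5)
  J: 10110 (length 5)
  E: 0 (length 1)
  F: 1010 (length 4)
Average code length: 184/83 = 2.2169 bits/symbol


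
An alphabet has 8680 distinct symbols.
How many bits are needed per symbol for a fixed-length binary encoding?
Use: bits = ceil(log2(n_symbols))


log2(8680) = 13.0835
Bracket: 2^13 = 8192 < 8680 <= 2^14 = 16384
So ceil(log2(8680)) = 14

bits = ceil(log2(8680)) = ceil(13.0835) = 14 bits


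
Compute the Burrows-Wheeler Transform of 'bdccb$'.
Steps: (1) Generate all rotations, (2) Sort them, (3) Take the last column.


Rotations (sorted):
  0: $bdccb -> last char: b
  1: b$bdcc -> last char: c
  2: bdccb$ -> last char: $
  3: cb$bdc -> last char: c
  4: ccb$bd -> last char: d
  5: dccb$b -> last char: b


BWT = bc$cdb


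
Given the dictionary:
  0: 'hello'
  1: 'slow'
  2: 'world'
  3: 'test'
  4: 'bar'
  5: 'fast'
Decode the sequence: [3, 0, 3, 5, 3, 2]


Look up each index in the dictionary:
  3 -> 'test'
  0 -> 'hello'
  3 -> 'test'
  5 -> 'fast'
  3 -> 'test'
  2 -> 'world'

Decoded: "test hello test fast test world"


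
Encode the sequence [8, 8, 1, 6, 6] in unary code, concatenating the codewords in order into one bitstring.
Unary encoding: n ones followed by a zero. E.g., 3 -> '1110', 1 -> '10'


Encode each number as n ones followed by a terminating 0:
  8 -> 111111110 (9 bits)
  8 -> 111111110 (9 bits)
  1 -> 10 (2 bits)
  6 -> 1111110 (7 bits)
  6 -> 1111110 (7 bits)
Total length = 9 + 9 + 2 + 7 + 7 = 34 bits.

Unary([8, 8, 1, 6, 6]) = 1111111101111111101011111101111110 (34 bits)


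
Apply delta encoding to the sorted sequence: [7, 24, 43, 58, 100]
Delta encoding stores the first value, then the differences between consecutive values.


First value: 7
Deltas:
  24 - 7 = 17
  43 - 24 = 19
  58 - 43 = 15
  100 - 58 = 42


Delta encoded: [7, 17, 19, 15, 42]


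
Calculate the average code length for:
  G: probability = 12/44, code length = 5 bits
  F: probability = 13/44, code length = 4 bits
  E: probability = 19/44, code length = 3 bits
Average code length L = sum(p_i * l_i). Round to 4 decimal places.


Weighted contributions p_i * l_i:
  G: (12/44) * 5 = 60/44
  F: (13/44) * 4 = 52/44
  E: (19/44) * 3 = 57/44
Sum = (60 + 52 + 57)/44 = 169/44

L = 169/44 = 3.8409 bits/symbol


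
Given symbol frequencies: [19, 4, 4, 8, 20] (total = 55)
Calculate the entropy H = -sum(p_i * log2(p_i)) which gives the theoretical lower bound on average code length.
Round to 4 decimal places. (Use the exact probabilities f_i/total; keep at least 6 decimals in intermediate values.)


Per-symbol terms -p_i * log2(p_i) with p_i = f_i/55:
  p = 19/55 = 0.345455: log2(p) = -1.533432, -p*log2(p) = 0.529731
  p = 4/55 = 0.072727: log2(p) = -3.781360, -p*log2(p) = 0.275008
  p = 4/55 = 0.072727: log2(p) = -3.781360, -p*log2(p) = 0.275008
  p = 8/55 = 0.145455: log2(p) = -2.781360, -p*log2(p) = 0.404561
  p = 20/55 = 0.363636: log2(p) = -1.459432, -p*log2(p) = 0.530702
H = 0.529731 + 0.275008 + 0.275008 + 0.404561 + 0.530702 = 2.015010

H = 2.015 bits/symbol


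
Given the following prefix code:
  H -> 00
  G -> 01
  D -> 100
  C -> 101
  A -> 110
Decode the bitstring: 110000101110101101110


Decoding step by step:
Bits 110 -> A
Bits 00 -> H
Bits 01 -> G
Bits 01 -> G
Bits 110 -> A
Bits 101 -> C
Bits 101 -> C
Bits 110 -> A


Decoded message: AHGGACCA


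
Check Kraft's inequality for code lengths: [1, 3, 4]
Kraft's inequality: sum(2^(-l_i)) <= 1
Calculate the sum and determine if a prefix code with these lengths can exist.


Sum = 2^(-1) + 2^(-3) + 2^(-4)
    = 0.5 + 0.125 + 0.0625
    = 11/16 = 0.6875
Since 0.6875 <= 1, Kraft's inequality IS satisfied.
A prefix code with these lengths CAN exist.

Kraft sum = 0.6875. Satisfied.


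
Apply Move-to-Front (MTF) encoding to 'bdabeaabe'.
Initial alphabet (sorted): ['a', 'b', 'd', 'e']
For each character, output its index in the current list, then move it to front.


MTF encoding:
'b': index 1 in ['a', 'b', 'd', 'e'] -> ['b', 'a', 'd', 'e']
'd': index 2 in ['b', 'a', 'd', 'e'] -> ['d', 'b', 'a', 'e']
'a': index 2 in ['d', 'b', 'a', 'e'] -> ['a', 'd', 'b', 'e']
'b': index 2 in ['a', 'd', 'b', 'e'] -> ['b', 'a', 'd', 'e']
'e': index 3 in ['b', 'a', 'd', 'e'] -> ['e', 'b', 'a', 'd']
'a': index 2 in ['e', 'b', 'a', 'd'] -> ['a', 'e', 'b', 'd']
'a': index 0 in ['a', 'e', 'b', 'd'] -> ['a', 'e', 'b', 'd']
'b': index 2 in ['a', 'e', 'b', 'd'] -> ['b', 'a', 'e', 'd']
'e': index 2 in ['b', 'a', 'e', 'd'] -> ['e', 'b', 'a', 'd']


Output: [1, 2, 2, 2, 3, 2, 0, 2, 2]


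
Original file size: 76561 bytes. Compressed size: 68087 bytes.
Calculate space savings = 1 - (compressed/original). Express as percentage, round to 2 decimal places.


ratio = compressed/original = 68087/76561 = 0.889317
savings = 1 - ratio = 1 - 0.889317 = 0.110683
as a percentage: 0.110683 * 100 = 11.07%

Space savings = 1 - 68087/76561 = 11.07%


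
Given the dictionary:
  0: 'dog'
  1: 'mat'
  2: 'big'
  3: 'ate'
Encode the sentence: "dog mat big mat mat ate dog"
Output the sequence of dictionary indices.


Look up each word in the dictionary:
  'dog' -> 0
  'mat' -> 1
  'big' -> 2
  'mat' -> 1
  'mat' -> 1
  'ate' -> 3
  'dog' -> 0

Encoded: [0, 1, 2, 1, 1, 3, 0]


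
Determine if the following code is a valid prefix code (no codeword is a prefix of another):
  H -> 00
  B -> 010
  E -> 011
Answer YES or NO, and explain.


Checking each pair (does one codeword prefix another?):
  H='00' vs B='010': no prefix
  H='00' vs E='011': no prefix
  B='010' vs H='00': no prefix
  B='010' vs E='011': no prefix
  E='011' vs H='00': no prefix
  E='011' vs B='010': no prefix
No violation found over all pairs.

YES -- this is a valid prefix code. No codeword is a prefix of any other codeword.


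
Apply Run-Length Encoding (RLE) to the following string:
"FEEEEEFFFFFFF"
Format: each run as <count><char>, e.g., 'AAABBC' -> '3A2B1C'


Scanning runs left to right:
  i=0: run of 'F' x 1 -> '1F'
  i=1: run of 'E' x 5 -> '5E'
  i=6: run of 'F' x 7 -> '7F'

RLE = 1F5E7F


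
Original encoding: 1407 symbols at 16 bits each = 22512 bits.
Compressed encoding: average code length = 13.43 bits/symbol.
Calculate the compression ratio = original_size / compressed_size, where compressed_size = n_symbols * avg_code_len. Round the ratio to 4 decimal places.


original_size = n_symbols * orig_bits = 1407 * 16 = 22512 bits
compressed_size = n_symbols * avg_code_len = 1407 * 13.43 = 18896.01 bits
ratio = original_size / compressed_size = 22512 / 18896.01 = 1.1914

Compression ratio = 1.1914


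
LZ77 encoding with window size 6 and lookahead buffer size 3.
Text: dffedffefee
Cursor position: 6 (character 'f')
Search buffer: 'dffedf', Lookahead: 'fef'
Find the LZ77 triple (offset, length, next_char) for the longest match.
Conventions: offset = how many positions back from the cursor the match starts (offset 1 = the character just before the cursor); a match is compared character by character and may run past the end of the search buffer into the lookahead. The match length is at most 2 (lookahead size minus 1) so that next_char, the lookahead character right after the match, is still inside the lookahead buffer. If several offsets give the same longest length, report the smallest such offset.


Try each offset into the search buffer:
  offset=1 (pos 5, char 'f'): match length 1
  offset=2 (pos 4, char 'd'): match length 0
  offset=3 (pos 3, char 'e'): match length 0
  offset=4 (pos 2, char 'f'): match length 2
  offset=5 (pos 1, char 'f'): match length 1
  offset=6 (pos 0, char 'd'): match length 0
Longest match has length 2 at offset 4.
next_char = character at position 6 + 2 = 8 -> 'f'

Best match: offset=4, length=2 (matching 'fe' starting at position 2)
LZ77 triple: (4, 2, 'f')


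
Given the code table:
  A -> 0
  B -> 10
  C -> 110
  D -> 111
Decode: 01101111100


Decoding:
0 -> A
110 -> C
111 -> D
110 -> C
0 -> A


Result: ACDCA


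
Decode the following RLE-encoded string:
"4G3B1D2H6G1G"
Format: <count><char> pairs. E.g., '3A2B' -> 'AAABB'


Expanding each <count><char> pair:
  4G -> 'GGGG'
  3B -> 'BBB'
  1D -> 'D'
  2H -> 'HH'
  6G -> 'GGGGGG'
  1G -> 'G'

Decoded = GGGGBBBDHHGGGGGGG


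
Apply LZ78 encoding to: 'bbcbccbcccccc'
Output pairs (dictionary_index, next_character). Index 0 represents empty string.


LZ78 encoding steps:
Dictionary: {0: ''}
Step 1: w='' (idx 0), next='b' -> output (0, 'b'), add 'b' as idx 1
Step 2: w='b' (idx 1), next='c' -> output (1, 'c'), add 'bc' as idx 2
Step 3: w='bc' (idx 2), next='c' -> output (2, 'c'), add 'bcc' as idx 3
Step 4: w='bcc' (idx 3), next='c' -> output (3, 'c'), add 'bccc' as idx 4
Step 5: w='' (idx 0), next='c' -> output (0, 'c'), add 'c' as idx 5
Step 6: w='c' (idx 5), next='c' -> output (5, 'c'), add 'cc' as idx 6


Encoded: [(0, 'b'), (1, 'c'), (2, 'c'), (3, 'c'), (0, 'c'), (5, 'c')]


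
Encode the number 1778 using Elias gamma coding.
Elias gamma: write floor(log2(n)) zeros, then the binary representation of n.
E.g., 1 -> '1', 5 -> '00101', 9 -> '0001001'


num_bits = floor(log2(1778)) + 1 = 11
leading_zeros = num_bits - 1 = 10
binary(1778) = 11011110010

Elias gamma(1778) = '0000000000' + '11011110010' = 000000000011011110010 (21 bits)


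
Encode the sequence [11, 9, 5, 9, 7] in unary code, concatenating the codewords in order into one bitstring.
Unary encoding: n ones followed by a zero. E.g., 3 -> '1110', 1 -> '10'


Encode each number as n ones followed by a terminating 0:
  11 -> 111111111110 (12 bits)
  9 -> 1111111110 (10 bits)
  5 -> 111110 (6 bits)
  9 -> 1111111110 (10 bits)
  7 -> 11111110 (8 bits)
Total length = 12 + 10 + 6 + 10 + 8 = 46 bits.

Unary([11, 9, 5, 9, 7]) = 1111111111101111111110111110111111111011111110 (46 bits)


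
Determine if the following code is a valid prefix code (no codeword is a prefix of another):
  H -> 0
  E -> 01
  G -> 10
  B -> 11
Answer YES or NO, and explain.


Checking each pair (does one codeword prefix another?):
  H='0' vs E='01': prefix -- VIOLATION

NO -- this is NOT a valid prefix code. H (0) is a prefix of E (01).


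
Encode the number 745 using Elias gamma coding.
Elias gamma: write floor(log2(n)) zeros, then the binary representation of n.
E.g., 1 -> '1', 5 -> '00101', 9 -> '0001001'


num_bits = floor(log2(745)) + 1 = 10
leading_zeros = num_bits - 1 = 9
binary(745) = 1011101001

Elias gamma(745) = '000000000' + '1011101001' = 0000000001011101001 (19 bits)


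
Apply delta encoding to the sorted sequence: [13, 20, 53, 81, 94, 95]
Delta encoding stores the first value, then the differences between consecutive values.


First value: 13
Deltas:
  20 - 13 = 7
  53 - 20 = 33
  81 - 53 = 28
  94 - 81 = 13
  95 - 94 = 1


Delta encoded: [13, 7, 33, 28, 13, 1]


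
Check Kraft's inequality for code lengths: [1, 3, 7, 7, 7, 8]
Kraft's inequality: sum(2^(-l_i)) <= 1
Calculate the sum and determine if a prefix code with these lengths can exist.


Sum = 2^(-1) + 2^(-3) + 2^(-7) + 2^(-7) + 2^(-7) + 2^(-8)
    = 0.5 + 0.125 + 0.0078125 + 0.0078125 + 0.0078125 + 0.00390625
    = 167/256 = 0.65234375
Since 0.65234375 <= 1, Kraft's inequality IS satisfied.
A prefix code with these lengths CAN exist.

Kraft sum = 0.65234375. Satisfied.


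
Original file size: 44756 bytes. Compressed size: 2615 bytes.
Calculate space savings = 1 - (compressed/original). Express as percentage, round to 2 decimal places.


ratio = compressed/original = 2615/44756 = 0.058428
savings = 1 - ratio = 1 - 0.058428 = 0.941572
as a percentage: 0.941572 * 100 = 94.16%

Space savings = 1 - 2615/44756 = 94.16%


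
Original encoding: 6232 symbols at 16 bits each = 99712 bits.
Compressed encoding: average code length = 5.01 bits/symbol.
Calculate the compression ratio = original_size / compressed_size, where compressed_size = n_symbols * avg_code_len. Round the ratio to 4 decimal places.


original_size = n_symbols * orig_bits = 6232 * 16 = 99712 bits
compressed_size = n_symbols * avg_code_len = 6232 * 5.01 = 31222.32 bits
ratio = original_size / compressed_size = 99712 / 31222.32 = 3.1936

Compression ratio = 3.1936


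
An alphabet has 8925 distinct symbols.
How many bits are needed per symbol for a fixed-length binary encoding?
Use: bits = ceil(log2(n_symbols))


log2(8925) = 13.1236
Bracket: 2^13 = 8192 < 8925 <= 2^14 = 16384
So ceil(log2(8925)) = 14

bits = ceil(log2(8925)) = ceil(13.1236) = 14 bits


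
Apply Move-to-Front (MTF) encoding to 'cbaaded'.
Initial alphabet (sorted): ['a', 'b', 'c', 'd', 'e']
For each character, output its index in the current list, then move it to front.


MTF encoding:
'c': index 2 in ['a', 'b', 'c', 'd', 'e'] -> ['c', 'a', 'b', 'd', 'e']
'b': index 2 in ['c', 'a', 'b', 'd', 'e'] -> ['b', 'c', 'a', 'd', 'e']
'a': index 2 in ['b', 'c', 'a', 'd', 'e'] -> ['a', 'b', 'c', 'd', 'e']
'a': index 0 in ['a', 'b', 'c', 'd', 'e'] -> ['a', 'b', 'c', 'd', 'e']
'd': index 3 in ['a', 'b', 'c', 'd', 'e'] -> ['d', 'a', 'b', 'c', 'e']
'e': index 4 in ['d', 'a', 'b', 'c', 'e'] -> ['e', 'd', 'a', 'b', 'c']
'd': index 1 in ['e', 'd', 'a', 'b', 'c'] -> ['d', 'e', 'a', 'b', 'c']


Output: [2, 2, 2, 0, 3, 4, 1]


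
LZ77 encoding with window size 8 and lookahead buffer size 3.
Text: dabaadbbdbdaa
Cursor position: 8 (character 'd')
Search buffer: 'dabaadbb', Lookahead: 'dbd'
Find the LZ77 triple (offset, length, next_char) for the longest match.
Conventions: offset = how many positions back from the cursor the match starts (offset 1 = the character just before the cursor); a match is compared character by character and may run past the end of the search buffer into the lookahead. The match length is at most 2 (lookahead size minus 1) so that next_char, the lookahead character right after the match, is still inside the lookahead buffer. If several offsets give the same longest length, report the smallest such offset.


Try each offset into the search buffer:
  offset=1 (pos 7, char 'b'): match length 0
  offset=2 (pos 6, char 'b'): match length 0
  offset=3 (pos 5, char 'd'): match length 2
  offset=4 (pos 4, char 'a'): match length 0
  offset=5 (pos 3, char 'a'): match length 0
  offset=6 (pos 2, char 'b'): match length 0
  offset=7 (pos 1, char 'a'): match length 0
  offset=8 (pos 0, char 'd'): match length 1
Longest match has length 2 at offset 3.
next_char = character at position 8 + 2 = 10 -> 'd'

Best match: offset=3, length=2 (matching 'db' starting at position 5)
LZ77 triple: (3, 2, 'd')


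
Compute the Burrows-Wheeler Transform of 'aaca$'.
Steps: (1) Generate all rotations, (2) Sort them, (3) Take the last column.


Rotations (sorted):
  0: $aaca -> last char: a
  1: a$aac -> last char: c
  2: aaca$ -> last char: $
  3: aca$a -> last char: a
  4: ca$aa -> last char: a


BWT = ac$aa


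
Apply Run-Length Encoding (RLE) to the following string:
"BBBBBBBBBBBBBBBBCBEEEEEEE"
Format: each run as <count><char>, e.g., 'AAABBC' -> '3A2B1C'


Scanning runs left to right:
  i=0: run of 'B' x 16 -> '16B'
  i=16: run of 'C' x 1 -> '1C'
  i=17: run of 'B' x 1 -> '1B'
  i=18: run of 'E' x 7 -> '7E'

RLE = 16B1C1B7E


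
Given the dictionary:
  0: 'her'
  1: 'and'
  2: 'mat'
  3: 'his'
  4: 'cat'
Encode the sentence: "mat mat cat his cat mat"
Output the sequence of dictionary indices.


Look up each word in the dictionary:
  'mat' -> 2
  'mat' -> 2
  'cat' -> 4
  'his' -> 3
  'cat' -> 4
  'mat' -> 2

Encoded: [2, 2, 4, 3, 4, 2]


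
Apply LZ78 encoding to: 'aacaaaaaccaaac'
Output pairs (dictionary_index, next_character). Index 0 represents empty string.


LZ78 encoding steps:
Dictionary: {0: ''}
Step 1: w='' (idx 0), next='a' -> output (0, 'a'), add 'a' as idx 1
Step 2: w='a' (idx 1), next='c' -> output (1, 'c'), add 'ac' as idx 2
Step 3: w='a' (idx 1), next='a' -> output (1, 'a'), add 'aa' as idx 3
Step 4: w='aa' (idx 3), next='a' -> output (3, 'a'), add 'aaa' as idx 4
Step 5: w='' (idx 0), next='c' -> output (0, 'c'), add 'c' as idx 5
Step 6: w='c' (idx 5), next='a' -> output (5, 'a'), add 'ca' as idx 6
Step 7: w='aa' (idx 3), next='c' -> output (3, 'c'), add 'aac' as idx 7


Encoded: [(0, 'a'), (1, 'c'), (1, 'a'), (3, 'a'), (0, 'c'), (5, 'a'), (3, 'c')]


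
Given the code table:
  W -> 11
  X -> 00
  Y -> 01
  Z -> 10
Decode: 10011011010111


Decoding:
10 -> Z
01 -> Y
10 -> Z
11 -> W
01 -> Y
01 -> Y
11 -> W


Result: ZYZWYYW


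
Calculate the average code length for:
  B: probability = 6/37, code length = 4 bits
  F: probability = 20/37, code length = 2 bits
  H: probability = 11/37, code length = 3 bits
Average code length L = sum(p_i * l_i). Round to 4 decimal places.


Weighted contributions p_i * l_i:
  B: (6/37) * 4 = 24/37
  F: (20/37) * 2 = 40/37
  H: (11/37) * 3 = 33/37
Sum = (24 + 40 + 33)/37 = 97/37

L = 97/37 = 2.6216 bits/symbol


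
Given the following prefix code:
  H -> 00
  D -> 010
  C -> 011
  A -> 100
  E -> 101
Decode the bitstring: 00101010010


Decoding step by step:
Bits 00 -> H
Bits 101 -> E
Bits 010 -> D
Bits 010 -> D


Decoded message: HEDD


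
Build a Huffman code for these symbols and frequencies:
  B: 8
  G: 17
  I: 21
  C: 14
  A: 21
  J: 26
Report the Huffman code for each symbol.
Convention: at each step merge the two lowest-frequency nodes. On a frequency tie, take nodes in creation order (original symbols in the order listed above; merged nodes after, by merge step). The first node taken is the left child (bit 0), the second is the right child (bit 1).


Huffman tree construction:
Step 1: Merge B(8) + C(14) = 22
Step 2: Merge G(17) + I(21) = 38
Step 3: Merge A(21) + (B+C)(22) = 43
Step 4: Merge J(26) + (G+I)(38) = 64
Step 5: Merge (A+(B+C))(43) + (J+(G+I))(64) = 107
Read each symbol's code off the tree from the root (left child = 0, right child = 1).

Codes:
  B: 010 (length 3)
  G: 110 (length 3)
  I: 111 (length 3)
  C: 011 (length 3)
  A: 00 (length 2)
  J: 10 (length 2)
Average code length: 274/107 = 2.5607 bits/symbol


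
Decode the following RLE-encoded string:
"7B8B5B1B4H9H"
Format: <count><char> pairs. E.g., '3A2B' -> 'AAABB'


Expanding each <count><char> pair:
  7B -> 'BBBBBBB'
  8B -> 'BBBBBBBB'
  5B -> 'BBBBB'
  1B -> 'B'
  4H -> 'HHHH'
  9H -> 'HHHHHHHHH'

Decoded = BBBBBBBBBBBBBBBBBBBBBHHHHHHHHHHHHH


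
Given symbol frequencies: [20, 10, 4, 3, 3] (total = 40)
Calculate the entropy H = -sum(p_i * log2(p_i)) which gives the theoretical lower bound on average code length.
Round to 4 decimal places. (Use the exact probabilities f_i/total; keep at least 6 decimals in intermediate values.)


Per-symbol terms -p_i * log2(p_i) with p_i = f_i/40:
  p = 20/40 = 0.500000: log2(p) = -1.000000, -p*log2(p) = 0.500000
  p = 10/40 = 0.250000: log2(p) = -2.000000, -p*log2(p) = 0.500000
  p = 4/40 = 0.100000: log2(p) = -3.321928, -p*log2(p) = 0.332193
  p = 3/40 = 0.075000: log2(p) = -3.736966, -p*log2(p) = 0.280272
  p = 3/40 = 0.075000: log2(p) = -3.736966, -p*log2(p) = 0.280272
H = 0.500000 + 0.500000 + 0.332193 + 0.280272 + 0.280272 = 1.892737

H = 1.8927 bits/symbol


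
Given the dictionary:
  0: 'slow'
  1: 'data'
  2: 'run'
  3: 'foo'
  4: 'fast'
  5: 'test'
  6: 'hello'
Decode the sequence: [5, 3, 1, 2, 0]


Look up each index in the dictionary:
  5 -> 'test'
  3 -> 'foo'
  1 -> 'data'
  2 -> 'run'
  0 -> 'slow'

Decoded: "test foo data run slow"


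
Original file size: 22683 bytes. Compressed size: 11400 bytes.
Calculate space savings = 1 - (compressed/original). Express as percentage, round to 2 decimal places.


ratio = compressed/original = 11400/22683 = 0.502579
savings = 1 - ratio = 1 - 0.502579 = 0.497421
as a percentage: 0.497421 * 100 = 49.74%

Space savings = 1 - 11400/22683 = 49.74%


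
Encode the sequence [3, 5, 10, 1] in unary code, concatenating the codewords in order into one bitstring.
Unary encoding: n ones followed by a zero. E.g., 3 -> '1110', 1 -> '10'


Encode each number as n ones followed by a terminating 0:
  3 -> 1110 (4 bits)
  5 -> 111110 (6 bits)
  10 -> 11111111110 (11 bits)
  1 -> 10 (2 bits)
Total length = 4 + 6 + 11 + 2 = 23 bits.

Unary([3, 5, 10, 1]) = 11101111101111111111010 (23 bits)


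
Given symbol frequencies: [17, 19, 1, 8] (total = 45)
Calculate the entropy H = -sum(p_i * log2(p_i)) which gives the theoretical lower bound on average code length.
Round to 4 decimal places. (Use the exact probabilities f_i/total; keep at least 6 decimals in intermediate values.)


Per-symbol terms -p_i * log2(p_i) with p_i = f_i/45:
  p = 17/45 = 0.377778: log2(p) = -1.404390, -p*log2(p) = 0.530547
  p = 19/45 = 0.422222: log2(p) = -1.243926, -p*log2(p) = 0.525213
  p = 1/45 = 0.022222: log2(p) = -5.491853, -p*log2(p) = 0.122041
  p = 8/45 = 0.177778: log2(p) = -2.491853, -p*log2(p) = 0.442996
H = 0.530547 + 0.525213 + 0.122041 + 0.442996 = 1.620797

H = 1.6208 bits/symbol


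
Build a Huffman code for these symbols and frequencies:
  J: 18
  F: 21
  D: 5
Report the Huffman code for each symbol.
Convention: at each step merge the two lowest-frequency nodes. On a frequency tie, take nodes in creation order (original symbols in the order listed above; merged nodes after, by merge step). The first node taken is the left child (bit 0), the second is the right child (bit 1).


Huffman tree construction:
Step 1: Merge D(5) + J(18) = 23
Step 2: Merge F(21) + (D+J)(23) = 44
Read each symbol's code off the tree from the root (left child = 0, right child = 1).

Codes:
  J: 11 (length 2)
  F: 0 (length 1)
  D: 10 (length 2)
Average code length: 67/44 = 1.5227 bits/symbol


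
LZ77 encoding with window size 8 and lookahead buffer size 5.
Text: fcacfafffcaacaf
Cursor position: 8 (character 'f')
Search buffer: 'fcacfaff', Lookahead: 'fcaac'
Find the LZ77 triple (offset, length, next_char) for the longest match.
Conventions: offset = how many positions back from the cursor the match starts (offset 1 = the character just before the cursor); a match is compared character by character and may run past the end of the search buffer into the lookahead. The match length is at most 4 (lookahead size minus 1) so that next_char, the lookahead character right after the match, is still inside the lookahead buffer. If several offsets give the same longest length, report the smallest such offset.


Try each offset into the search buffer:
  offset=1 (pos 7, char 'f'): match length 1
  offset=2 (pos 6, char 'f'): match length 1
  offset=3 (pos 5, char 'a'): match length 0
  offset=4 (pos 4, char 'f'): match length 1
  offset=5 (pos 3, char 'c'): match length 0
  offset=6 (pos 2, char 'a'): match length 0
  offset=7 (pos 1, char 'c'): match length 0
  offset=8 (pos 0, char 'f'): match length 3
Longest match has length 3 at offset 8.
next_char = character at position 8 + 3 = 11 -> 'a'

Best match: offset=8, length=3 (matching 'fca' starting at position 0)
LZ77 triple: (8, 3, 'a')


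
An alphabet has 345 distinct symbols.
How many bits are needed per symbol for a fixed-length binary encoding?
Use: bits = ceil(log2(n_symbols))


log2(345) = 8.4305
Bracket: 2^8 = 256 < 345 <= 2^9 = 512
So ceil(log2(345)) = 9

bits = ceil(log2(345)) = ceil(8.4305) = 9 bits


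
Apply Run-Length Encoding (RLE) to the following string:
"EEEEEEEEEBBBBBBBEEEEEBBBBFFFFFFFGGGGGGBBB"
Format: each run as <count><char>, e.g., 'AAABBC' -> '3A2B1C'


Scanning runs left to right:
  i=0: run of 'E' x 9 -> '9E'
  i=9: run of 'B' x 7 -> '7B'
  i=16: run of 'E' x 5 -> '5E'
  i=21: run of 'B' x 4 -> '4B'
  i=25: run of 'F' x 7 -> '7F'
  i=32: run of 'G' x 6 -> '6G'
  i=38: run of 'B' x 3 -> '3B'

RLE = 9E7B5E4B7F6G3B
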